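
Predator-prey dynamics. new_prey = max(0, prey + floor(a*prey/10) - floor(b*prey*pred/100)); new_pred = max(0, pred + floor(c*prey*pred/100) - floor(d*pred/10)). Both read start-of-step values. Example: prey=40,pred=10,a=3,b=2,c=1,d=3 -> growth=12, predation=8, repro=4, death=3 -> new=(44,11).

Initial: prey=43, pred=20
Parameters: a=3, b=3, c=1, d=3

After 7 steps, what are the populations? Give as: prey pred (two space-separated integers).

Step 1: prey: 43+12-25=30; pred: 20+8-6=22
Step 2: prey: 30+9-19=20; pred: 22+6-6=22
Step 3: prey: 20+6-13=13; pred: 22+4-6=20
Step 4: prey: 13+3-7=9; pred: 20+2-6=16
Step 5: prey: 9+2-4=7; pred: 16+1-4=13
Step 6: prey: 7+2-2=7; pred: 13+0-3=10
Step 7: prey: 7+2-2=7; pred: 10+0-3=7

Answer: 7 7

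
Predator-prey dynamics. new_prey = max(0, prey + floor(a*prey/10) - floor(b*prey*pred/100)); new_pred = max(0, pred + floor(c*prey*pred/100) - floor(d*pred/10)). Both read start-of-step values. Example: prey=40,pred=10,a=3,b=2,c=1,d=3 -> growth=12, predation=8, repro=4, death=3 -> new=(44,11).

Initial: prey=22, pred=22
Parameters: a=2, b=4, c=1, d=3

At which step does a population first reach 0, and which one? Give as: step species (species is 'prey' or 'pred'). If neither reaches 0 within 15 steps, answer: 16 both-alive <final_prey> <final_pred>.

Answer: 16 both-alive 2 3

Derivation:
Step 1: prey: 22+4-19=7; pred: 22+4-6=20
Step 2: prey: 7+1-5=3; pred: 20+1-6=15
Step 3: prey: 3+0-1=2; pred: 15+0-4=11
Step 4: prey: 2+0-0=2; pred: 11+0-3=8
Step 5: prey: 2+0-0=2; pred: 8+0-2=6
Step 6: prey: 2+0-0=2; pred: 6+0-1=5
Step 7: prey: 2+0-0=2; pred: 5+0-1=4
Step 8: prey: 2+0-0=2; pred: 4+0-1=3
Step 9: prey: 2+0-0=2; pred: 3+0-0=3
Steps 10-15: state stable at prey=2, pred=3 (no change)
No extinction within 15 steps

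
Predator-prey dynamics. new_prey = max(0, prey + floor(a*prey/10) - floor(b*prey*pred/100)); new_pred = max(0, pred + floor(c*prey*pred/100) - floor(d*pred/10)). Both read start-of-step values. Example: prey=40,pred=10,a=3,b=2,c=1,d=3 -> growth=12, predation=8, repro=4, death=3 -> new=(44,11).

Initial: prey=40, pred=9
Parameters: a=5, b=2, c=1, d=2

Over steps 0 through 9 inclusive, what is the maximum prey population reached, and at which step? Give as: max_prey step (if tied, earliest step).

Answer: 90 4

Derivation:
Step 1: prey: 40+20-7=53; pred: 9+3-1=11
Step 2: prey: 53+26-11=68; pred: 11+5-2=14
Step 3: prey: 68+34-19=83; pred: 14+9-2=21
Step 4: prey: 83+41-34=90; pred: 21+17-4=34
Step 5: prey: 90+45-61=74; pred: 34+30-6=58
Step 6: prey: 74+37-85=26; pred: 58+42-11=89
Step 7: prey: 26+13-46=0; pred: 89+23-17=95
Step 8: prey: 0+0-0=0; pred: 95+0-19=76
Step 9: prey: 0+0-0=0; pred: 76+0-15=61
Max prey = 90 at step 4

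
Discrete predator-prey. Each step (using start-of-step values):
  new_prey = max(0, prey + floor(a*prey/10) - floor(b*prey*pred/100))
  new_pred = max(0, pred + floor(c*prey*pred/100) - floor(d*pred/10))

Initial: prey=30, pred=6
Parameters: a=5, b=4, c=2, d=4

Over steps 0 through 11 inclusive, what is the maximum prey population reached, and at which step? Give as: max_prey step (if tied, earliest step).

Answer: 52 3

Derivation:
Step 1: prey: 30+15-7=38; pred: 6+3-2=7
Step 2: prey: 38+19-10=47; pred: 7+5-2=10
Step 3: prey: 47+23-18=52; pred: 10+9-4=15
Step 4: prey: 52+26-31=47; pred: 15+15-6=24
Step 5: prey: 47+23-45=25; pred: 24+22-9=37
Step 6: prey: 25+12-37=0; pred: 37+18-14=41
Step 7: prey: 0+0-0=0; pred: 41+0-16=25
Step 8: prey: 0+0-0=0; pred: 25+0-10=15
Step 9: prey: 0+0-0=0; pred: 15+0-6=9
Step 10: prey: 0+0-0=0; pred: 9+0-3=6
Step 11: prey: 0+0-0=0; pred: 6+0-2=4
Max prey = 52 at step 3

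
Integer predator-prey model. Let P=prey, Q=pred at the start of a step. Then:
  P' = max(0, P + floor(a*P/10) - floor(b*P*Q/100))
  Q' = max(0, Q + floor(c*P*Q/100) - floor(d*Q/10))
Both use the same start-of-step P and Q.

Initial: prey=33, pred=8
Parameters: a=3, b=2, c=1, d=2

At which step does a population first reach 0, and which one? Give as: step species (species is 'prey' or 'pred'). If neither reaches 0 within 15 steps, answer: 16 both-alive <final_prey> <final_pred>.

Step 1: prey: 33+9-5=37; pred: 8+2-1=9
Step 2: prey: 37+11-6=42; pred: 9+3-1=11
Step 3: prey: 42+12-9=45; pred: 11+4-2=13
Step 4: prey: 45+13-11=47; pred: 13+5-2=16
Step 5: prey: 47+14-15=46; pred: 16+7-3=20
Step 6: prey: 46+13-18=41; pred: 20+9-4=25
Step 7: prey: 41+12-20=33; pred: 25+10-5=30
Step 8: prey: 33+9-19=23; pred: 30+9-6=33
Step 9: prey: 23+6-15=14; pred: 33+7-6=34
Step 10: prey: 14+4-9=9; pred: 34+4-6=32
Step 11: prey: 9+2-5=6; pred: 32+2-6=28
Step 12: prey: 6+1-3=4; pred: 28+1-5=24
Step 13: prey: 4+1-1=4; pred: 24+0-4=20
Step 14: prey: 4+1-1=4; pred: 20+0-4=16
Step 15: prey: 4+1-1=4; pred: 16+0-3=13
No extinction within 15 steps

Answer: 16 both-alive 4 13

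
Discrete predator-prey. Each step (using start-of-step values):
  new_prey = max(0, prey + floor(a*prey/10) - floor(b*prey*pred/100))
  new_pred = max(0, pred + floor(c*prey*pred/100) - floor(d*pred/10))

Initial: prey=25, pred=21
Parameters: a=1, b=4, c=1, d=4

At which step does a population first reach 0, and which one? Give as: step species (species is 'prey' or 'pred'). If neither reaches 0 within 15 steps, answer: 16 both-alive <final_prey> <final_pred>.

Answer: 16 both-alive 2 2

Derivation:
Step 1: prey: 25+2-21=6; pred: 21+5-8=18
Step 2: prey: 6+0-4=2; pred: 18+1-7=12
Step 3: prey: 2+0-0=2; pred: 12+0-4=8
Step 4: prey: 2+0-0=2; pred: 8+0-3=5
Step 5: prey: 2+0-0=2; pred: 5+0-2=3
Step 6: prey: 2+0-0=2; pred: 3+0-1=2
Step 7: prey: 2+0-0=2; pred: 2+0-0=2
Steps 8-15: state stable at prey=2, pred=2 (no change)
No extinction within 15 steps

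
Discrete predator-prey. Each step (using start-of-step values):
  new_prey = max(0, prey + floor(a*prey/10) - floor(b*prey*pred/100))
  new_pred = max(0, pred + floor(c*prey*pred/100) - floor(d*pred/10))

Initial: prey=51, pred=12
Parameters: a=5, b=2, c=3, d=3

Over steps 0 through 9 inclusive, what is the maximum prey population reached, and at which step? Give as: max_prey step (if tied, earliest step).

Step 1: prey: 51+25-12=64; pred: 12+18-3=27
Step 2: prey: 64+32-34=62; pred: 27+51-8=70
Step 3: prey: 62+31-86=7; pred: 70+130-21=179
Step 4: prey: 7+3-25=0; pred: 179+37-53=163
Step 5: prey: 0+0-0=0; pred: 163+0-48=115
Step 6: prey: 0+0-0=0; pred: 115+0-34=81
Step 7: prey: 0+0-0=0; pred: 81+0-24=57
Step 8: prey: 0+0-0=0; pred: 57+0-17=40
Step 9: prey: 0+0-0=0; pred: 40+0-12=28
Max prey = 64 at step 1

Answer: 64 1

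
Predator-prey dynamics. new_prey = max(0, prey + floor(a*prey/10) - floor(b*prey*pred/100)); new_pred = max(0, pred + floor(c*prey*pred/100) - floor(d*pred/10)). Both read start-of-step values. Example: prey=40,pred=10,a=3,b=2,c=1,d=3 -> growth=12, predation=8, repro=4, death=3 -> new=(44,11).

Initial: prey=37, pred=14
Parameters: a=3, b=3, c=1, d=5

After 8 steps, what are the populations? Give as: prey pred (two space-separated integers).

Step 1: prey: 37+11-15=33; pred: 14+5-7=12
Step 2: prey: 33+9-11=31; pred: 12+3-6=9
Step 3: prey: 31+9-8=32; pred: 9+2-4=7
Step 4: prey: 32+9-6=35; pred: 7+2-3=6
Step 5: prey: 35+10-6=39; pred: 6+2-3=5
Step 6: prey: 39+11-5=45; pred: 5+1-2=4
Step 7: prey: 45+13-5=53; pred: 4+1-2=3
Step 8: prey: 53+15-4=64; pred: 3+1-1=3

Answer: 64 3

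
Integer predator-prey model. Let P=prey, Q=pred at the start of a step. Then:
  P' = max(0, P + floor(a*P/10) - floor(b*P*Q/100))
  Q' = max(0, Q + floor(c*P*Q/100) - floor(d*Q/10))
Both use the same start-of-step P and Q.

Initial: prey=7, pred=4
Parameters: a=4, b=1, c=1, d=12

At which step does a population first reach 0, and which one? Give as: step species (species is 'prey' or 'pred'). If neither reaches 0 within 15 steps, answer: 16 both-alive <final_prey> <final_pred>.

Step 1: prey: 7+2-0=9; pred: 4+0-4=0
First extinction: pred at step 1

Answer: 1 pred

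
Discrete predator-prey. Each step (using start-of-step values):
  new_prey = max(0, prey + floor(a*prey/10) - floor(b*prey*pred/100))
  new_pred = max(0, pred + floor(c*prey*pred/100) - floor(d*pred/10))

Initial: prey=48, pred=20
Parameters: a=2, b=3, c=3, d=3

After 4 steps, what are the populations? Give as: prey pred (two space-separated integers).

Answer: 0 33

Derivation:
Step 1: prey: 48+9-28=29; pred: 20+28-6=42
Step 2: prey: 29+5-36=0; pred: 42+36-12=66
Step 3: prey: 0+0-0=0; pred: 66+0-19=47
Step 4: prey: 0+0-0=0; pred: 47+0-14=33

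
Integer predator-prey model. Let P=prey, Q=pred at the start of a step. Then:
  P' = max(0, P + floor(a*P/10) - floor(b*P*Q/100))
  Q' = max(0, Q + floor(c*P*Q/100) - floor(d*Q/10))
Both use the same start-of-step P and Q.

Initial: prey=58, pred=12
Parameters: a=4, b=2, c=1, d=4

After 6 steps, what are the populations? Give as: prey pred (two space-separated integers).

Answer: 28 50

Derivation:
Step 1: prey: 58+23-13=68; pred: 12+6-4=14
Step 2: prey: 68+27-19=76; pred: 14+9-5=18
Step 3: prey: 76+30-27=79; pred: 18+13-7=24
Step 4: prey: 79+31-37=73; pred: 24+18-9=33
Step 5: prey: 73+29-48=54; pred: 33+24-13=44
Step 6: prey: 54+21-47=28; pred: 44+23-17=50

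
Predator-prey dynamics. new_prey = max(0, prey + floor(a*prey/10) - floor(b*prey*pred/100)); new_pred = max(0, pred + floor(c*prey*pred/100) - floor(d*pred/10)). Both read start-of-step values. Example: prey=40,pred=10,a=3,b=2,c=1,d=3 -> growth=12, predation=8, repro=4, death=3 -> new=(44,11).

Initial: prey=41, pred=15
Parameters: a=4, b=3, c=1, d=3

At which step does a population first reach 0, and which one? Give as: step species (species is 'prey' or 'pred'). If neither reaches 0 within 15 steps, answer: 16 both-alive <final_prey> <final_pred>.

Answer: 16 both-alive 38 6

Derivation:
Step 1: prey: 41+16-18=39; pred: 15+6-4=17
Step 2: prey: 39+15-19=35; pred: 17+6-5=18
Step 3: prey: 35+14-18=31; pred: 18+6-5=19
Step 4: prey: 31+12-17=26; pred: 19+5-5=19
Step 5: prey: 26+10-14=22; pred: 19+4-5=18
Step 6: prey: 22+8-11=19; pred: 18+3-5=16
Step 7: prey: 19+7-9=17; pred: 16+3-4=15
Step 8: prey: 17+6-7=16; pred: 15+2-4=13
Step 9: prey: 16+6-6=16; pred: 13+2-3=12
Step 10: prey: 16+6-5=17; pred: 12+1-3=10
Step 11: prey: 17+6-5=18; pred: 10+1-3=8
Step 12: prey: 18+7-4=21; pred: 8+1-2=7
Step 13: prey: 21+8-4=25; pred: 7+1-2=6
Step 14: prey: 25+10-4=31; pred: 6+1-1=6
Step 15: prey: 31+12-5=38; pred: 6+1-1=6
No extinction within 15 steps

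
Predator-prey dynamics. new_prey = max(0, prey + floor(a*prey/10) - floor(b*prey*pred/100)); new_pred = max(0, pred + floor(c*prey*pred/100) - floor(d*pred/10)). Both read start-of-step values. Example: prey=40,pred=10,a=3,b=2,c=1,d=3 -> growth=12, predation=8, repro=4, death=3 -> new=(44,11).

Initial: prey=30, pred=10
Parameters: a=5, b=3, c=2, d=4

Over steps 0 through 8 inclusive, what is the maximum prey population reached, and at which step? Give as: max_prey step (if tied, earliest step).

Step 1: prey: 30+15-9=36; pred: 10+6-4=12
Step 2: prey: 36+18-12=42; pred: 12+8-4=16
Step 3: prey: 42+21-20=43; pred: 16+13-6=23
Step 4: prey: 43+21-29=35; pred: 23+19-9=33
Step 5: prey: 35+17-34=18; pred: 33+23-13=43
Step 6: prey: 18+9-23=4; pred: 43+15-17=41
Step 7: prey: 4+2-4=2; pred: 41+3-16=28
Step 8: prey: 2+1-1=2; pred: 28+1-11=18
Max prey = 43 at step 3

Answer: 43 3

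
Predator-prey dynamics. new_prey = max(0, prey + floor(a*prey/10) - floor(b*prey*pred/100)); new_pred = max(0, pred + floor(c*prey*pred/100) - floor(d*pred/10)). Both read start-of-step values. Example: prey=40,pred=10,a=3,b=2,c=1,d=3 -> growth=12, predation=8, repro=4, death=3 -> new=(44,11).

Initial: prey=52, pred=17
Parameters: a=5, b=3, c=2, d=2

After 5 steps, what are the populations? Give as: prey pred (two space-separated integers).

Answer: 0 52

Derivation:
Step 1: prey: 52+26-26=52; pred: 17+17-3=31
Step 2: prey: 52+26-48=30; pred: 31+32-6=57
Step 3: prey: 30+15-51=0; pred: 57+34-11=80
Step 4: prey: 0+0-0=0; pred: 80+0-16=64
Step 5: prey: 0+0-0=0; pred: 64+0-12=52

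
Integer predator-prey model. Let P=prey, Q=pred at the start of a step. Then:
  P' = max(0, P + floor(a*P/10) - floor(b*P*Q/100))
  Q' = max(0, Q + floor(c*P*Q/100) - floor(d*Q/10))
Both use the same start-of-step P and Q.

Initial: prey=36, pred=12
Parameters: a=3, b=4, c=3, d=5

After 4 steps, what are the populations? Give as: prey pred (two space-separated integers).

Answer: 2 16

Derivation:
Step 1: prey: 36+10-17=29; pred: 12+12-6=18
Step 2: prey: 29+8-20=17; pred: 18+15-9=24
Step 3: prey: 17+5-16=6; pred: 24+12-12=24
Step 4: prey: 6+1-5=2; pred: 24+4-12=16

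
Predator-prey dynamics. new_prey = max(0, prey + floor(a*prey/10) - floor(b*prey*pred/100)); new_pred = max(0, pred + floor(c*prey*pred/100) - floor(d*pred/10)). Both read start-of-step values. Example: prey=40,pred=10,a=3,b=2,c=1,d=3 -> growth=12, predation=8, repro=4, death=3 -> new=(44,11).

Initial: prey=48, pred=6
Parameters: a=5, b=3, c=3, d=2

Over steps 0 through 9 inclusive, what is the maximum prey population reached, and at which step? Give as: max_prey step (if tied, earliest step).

Answer: 72 2

Derivation:
Step 1: prey: 48+24-8=64; pred: 6+8-1=13
Step 2: prey: 64+32-24=72; pred: 13+24-2=35
Step 3: prey: 72+36-75=33; pred: 35+75-7=103
Step 4: prey: 33+16-101=0; pred: 103+101-20=184
Step 5: prey: 0+0-0=0; pred: 184+0-36=148
Step 6: prey: 0+0-0=0; pred: 148+0-29=119
Step 7: prey: 0+0-0=0; pred: 119+0-23=96
Step 8: prey: 0+0-0=0; pred: 96+0-19=77
Step 9: prey: 0+0-0=0; pred: 77+0-15=62
Max prey = 72 at step 2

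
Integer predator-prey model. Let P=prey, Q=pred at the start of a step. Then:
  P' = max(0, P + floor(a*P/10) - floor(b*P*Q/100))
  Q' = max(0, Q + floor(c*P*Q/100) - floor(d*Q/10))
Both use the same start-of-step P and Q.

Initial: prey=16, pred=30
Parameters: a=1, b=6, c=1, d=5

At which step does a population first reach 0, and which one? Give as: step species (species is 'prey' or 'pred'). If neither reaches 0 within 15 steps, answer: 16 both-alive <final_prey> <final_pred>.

Answer: 1 prey

Derivation:
Step 1: prey: 16+1-28=0; pred: 30+4-15=19
First extinction: prey at step 1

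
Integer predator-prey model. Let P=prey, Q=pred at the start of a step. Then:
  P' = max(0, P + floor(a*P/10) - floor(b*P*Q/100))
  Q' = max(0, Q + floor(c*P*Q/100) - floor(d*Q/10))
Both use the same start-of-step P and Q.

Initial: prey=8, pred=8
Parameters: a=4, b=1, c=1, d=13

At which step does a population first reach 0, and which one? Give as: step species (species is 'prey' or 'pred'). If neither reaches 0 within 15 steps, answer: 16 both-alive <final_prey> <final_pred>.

Step 1: prey: 8+3-0=11; pred: 8+0-10=0
First extinction: pred at step 1

Answer: 1 pred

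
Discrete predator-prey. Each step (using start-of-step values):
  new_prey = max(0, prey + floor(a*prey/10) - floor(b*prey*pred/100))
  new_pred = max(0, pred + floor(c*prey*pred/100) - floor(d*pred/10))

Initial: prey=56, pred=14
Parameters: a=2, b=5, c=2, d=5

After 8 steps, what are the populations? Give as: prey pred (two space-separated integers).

Answer: 0 1

Derivation:
Step 1: prey: 56+11-39=28; pred: 14+15-7=22
Step 2: prey: 28+5-30=3; pred: 22+12-11=23
Step 3: prey: 3+0-3=0; pred: 23+1-11=13
Step 4: prey: 0+0-0=0; pred: 13+0-6=7
Step 5: prey: 0+0-0=0; pred: 7+0-3=4
Step 6: prey: 0+0-0=0; pred: 4+0-2=2
Step 7: prey: 0+0-0=0; pred: 2+0-1=1
Step 8: prey: 0+0-0=0; pred: 1+0-0=1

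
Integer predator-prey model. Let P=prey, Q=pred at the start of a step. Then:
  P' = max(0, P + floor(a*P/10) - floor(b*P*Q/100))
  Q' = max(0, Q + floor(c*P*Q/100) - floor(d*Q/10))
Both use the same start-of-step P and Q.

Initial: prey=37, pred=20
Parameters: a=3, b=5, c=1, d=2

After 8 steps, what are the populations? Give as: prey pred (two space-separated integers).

Step 1: prey: 37+11-37=11; pred: 20+7-4=23
Step 2: prey: 11+3-12=2; pred: 23+2-4=21
Step 3: prey: 2+0-2=0; pred: 21+0-4=17
Step 4: prey: 0+0-0=0; pred: 17+0-3=14
Step 5: prey: 0+0-0=0; pred: 14+0-2=12
Step 6: prey: 0+0-0=0; pred: 12+0-2=10
Step 7: prey: 0+0-0=0; pred: 10+0-2=8
Step 8: prey: 0+0-0=0; pred: 8+0-1=7

Answer: 0 7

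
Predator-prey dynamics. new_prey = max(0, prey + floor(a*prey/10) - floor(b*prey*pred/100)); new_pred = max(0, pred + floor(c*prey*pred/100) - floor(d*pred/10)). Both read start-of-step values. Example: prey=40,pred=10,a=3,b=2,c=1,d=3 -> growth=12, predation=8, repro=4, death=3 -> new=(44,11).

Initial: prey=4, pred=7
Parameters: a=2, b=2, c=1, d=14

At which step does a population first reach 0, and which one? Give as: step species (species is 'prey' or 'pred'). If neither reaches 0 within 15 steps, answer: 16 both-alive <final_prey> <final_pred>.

Answer: 1 pred

Derivation:
Step 1: prey: 4+0-0=4; pred: 7+0-9=0
First extinction: pred at step 1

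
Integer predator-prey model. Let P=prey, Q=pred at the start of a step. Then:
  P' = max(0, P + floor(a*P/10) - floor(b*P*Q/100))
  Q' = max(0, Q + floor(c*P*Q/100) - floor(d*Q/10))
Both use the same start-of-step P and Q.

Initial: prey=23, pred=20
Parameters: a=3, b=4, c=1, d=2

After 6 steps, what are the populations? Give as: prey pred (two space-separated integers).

Answer: 1 9

Derivation:
Step 1: prey: 23+6-18=11; pred: 20+4-4=20
Step 2: prey: 11+3-8=6; pred: 20+2-4=18
Step 3: prey: 6+1-4=3; pred: 18+1-3=16
Step 4: prey: 3+0-1=2; pred: 16+0-3=13
Step 5: prey: 2+0-1=1; pred: 13+0-2=11
Step 6: prey: 1+0-0=1; pred: 11+0-2=9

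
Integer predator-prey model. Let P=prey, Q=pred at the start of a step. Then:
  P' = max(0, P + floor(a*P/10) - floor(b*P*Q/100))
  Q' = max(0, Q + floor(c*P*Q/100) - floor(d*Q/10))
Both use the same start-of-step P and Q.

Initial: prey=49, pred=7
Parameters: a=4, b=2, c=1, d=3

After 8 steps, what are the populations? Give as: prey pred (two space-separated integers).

Step 1: prey: 49+19-6=62; pred: 7+3-2=8
Step 2: prey: 62+24-9=77; pred: 8+4-2=10
Step 3: prey: 77+30-15=92; pred: 10+7-3=14
Step 4: prey: 92+36-25=103; pred: 14+12-4=22
Step 5: prey: 103+41-45=99; pred: 22+22-6=38
Step 6: prey: 99+39-75=63; pred: 38+37-11=64
Step 7: prey: 63+25-80=8; pred: 64+40-19=85
Step 8: prey: 8+3-13=0; pred: 85+6-25=66

Answer: 0 66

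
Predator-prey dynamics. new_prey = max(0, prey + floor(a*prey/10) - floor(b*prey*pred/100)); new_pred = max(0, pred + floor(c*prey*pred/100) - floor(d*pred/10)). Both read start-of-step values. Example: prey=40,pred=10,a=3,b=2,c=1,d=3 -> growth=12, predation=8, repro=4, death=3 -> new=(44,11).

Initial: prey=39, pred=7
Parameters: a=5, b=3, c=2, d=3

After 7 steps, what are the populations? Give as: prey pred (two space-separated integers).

Step 1: prey: 39+19-8=50; pred: 7+5-2=10
Step 2: prey: 50+25-15=60; pred: 10+10-3=17
Step 3: prey: 60+30-30=60; pred: 17+20-5=32
Step 4: prey: 60+30-57=33; pred: 32+38-9=61
Step 5: prey: 33+16-60=0; pred: 61+40-18=83
Step 6: prey: 0+0-0=0; pred: 83+0-24=59
Step 7: prey: 0+0-0=0; pred: 59+0-17=42

Answer: 0 42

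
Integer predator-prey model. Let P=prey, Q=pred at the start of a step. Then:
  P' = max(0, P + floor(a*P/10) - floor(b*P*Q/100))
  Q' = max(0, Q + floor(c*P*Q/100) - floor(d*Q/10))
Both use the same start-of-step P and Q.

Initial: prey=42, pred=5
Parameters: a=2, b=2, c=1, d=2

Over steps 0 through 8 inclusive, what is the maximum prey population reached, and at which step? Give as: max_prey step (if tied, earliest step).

Answer: 54 4

Derivation:
Step 1: prey: 42+8-4=46; pred: 5+2-1=6
Step 2: prey: 46+9-5=50; pred: 6+2-1=7
Step 3: prey: 50+10-7=53; pred: 7+3-1=9
Step 4: prey: 53+10-9=54; pred: 9+4-1=12
Step 5: prey: 54+10-12=52; pred: 12+6-2=16
Step 6: prey: 52+10-16=46; pred: 16+8-3=21
Step 7: prey: 46+9-19=36; pred: 21+9-4=26
Step 8: prey: 36+7-18=25; pred: 26+9-5=30
Max prey = 54 at step 4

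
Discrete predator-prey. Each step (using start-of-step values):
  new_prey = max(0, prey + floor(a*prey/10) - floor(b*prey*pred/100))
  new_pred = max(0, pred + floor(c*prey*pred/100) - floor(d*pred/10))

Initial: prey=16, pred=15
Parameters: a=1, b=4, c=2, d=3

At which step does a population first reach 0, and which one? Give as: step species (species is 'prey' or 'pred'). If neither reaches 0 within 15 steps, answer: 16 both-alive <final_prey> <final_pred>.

Step 1: prey: 16+1-9=8; pred: 15+4-4=15
Step 2: prey: 8+0-4=4; pred: 15+2-4=13
Step 3: prey: 4+0-2=2; pred: 13+1-3=11
Step 4: prey: 2+0-0=2; pred: 11+0-3=8
Step 5: prey: 2+0-0=2; pred: 8+0-2=6
Step 6: prey: 2+0-0=2; pred: 6+0-1=5
Step 7: prey: 2+0-0=2; pred: 5+0-1=4
Step 8: prey: 2+0-0=2; pred: 4+0-1=3
Step 9: prey: 2+0-0=2; pred: 3+0-0=3
Steps 10-15: state stable at prey=2, pred=3 (no change)
No extinction within 15 steps

Answer: 16 both-alive 2 3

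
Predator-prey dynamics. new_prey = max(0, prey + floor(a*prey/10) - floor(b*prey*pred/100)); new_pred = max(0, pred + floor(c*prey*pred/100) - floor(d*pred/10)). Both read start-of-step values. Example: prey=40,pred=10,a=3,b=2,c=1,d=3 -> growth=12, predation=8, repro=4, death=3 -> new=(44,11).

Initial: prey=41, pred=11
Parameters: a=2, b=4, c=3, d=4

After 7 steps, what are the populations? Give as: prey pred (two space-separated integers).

Answer: 0 5

Derivation:
Step 1: prey: 41+8-18=31; pred: 11+13-4=20
Step 2: prey: 31+6-24=13; pred: 20+18-8=30
Step 3: prey: 13+2-15=0; pred: 30+11-12=29
Step 4: prey: 0+0-0=0; pred: 29+0-11=18
Step 5: prey: 0+0-0=0; pred: 18+0-7=11
Step 6: prey: 0+0-0=0; pred: 11+0-4=7
Step 7: prey: 0+0-0=0; pred: 7+0-2=5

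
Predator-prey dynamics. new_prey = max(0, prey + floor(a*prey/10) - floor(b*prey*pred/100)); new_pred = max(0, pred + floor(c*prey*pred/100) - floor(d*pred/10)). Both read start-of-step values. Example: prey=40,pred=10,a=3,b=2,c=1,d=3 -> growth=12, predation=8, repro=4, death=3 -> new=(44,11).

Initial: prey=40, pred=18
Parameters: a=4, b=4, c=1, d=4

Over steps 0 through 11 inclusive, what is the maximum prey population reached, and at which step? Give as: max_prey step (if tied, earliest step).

Answer: 49 11

Derivation:
Step 1: prey: 40+16-28=28; pred: 18+7-7=18
Step 2: prey: 28+11-20=19; pred: 18+5-7=16
Step 3: prey: 19+7-12=14; pred: 16+3-6=13
Step 4: prey: 14+5-7=12; pred: 13+1-5=9
Step 5: prey: 12+4-4=12; pred: 9+1-3=7
Step 6: prey: 12+4-3=13; pred: 7+0-2=5
Step 7: prey: 13+5-2=16; pred: 5+0-2=3
Step 8: prey: 16+6-1=21; pred: 3+0-1=2
Step 9: prey: 21+8-1=28; pred: 2+0-0=2
Step 10: prey: 28+11-2=37; pred: 2+0-0=2
Step 11: prey: 37+14-2=49; pred: 2+0-0=2
Max prey = 49 at step 11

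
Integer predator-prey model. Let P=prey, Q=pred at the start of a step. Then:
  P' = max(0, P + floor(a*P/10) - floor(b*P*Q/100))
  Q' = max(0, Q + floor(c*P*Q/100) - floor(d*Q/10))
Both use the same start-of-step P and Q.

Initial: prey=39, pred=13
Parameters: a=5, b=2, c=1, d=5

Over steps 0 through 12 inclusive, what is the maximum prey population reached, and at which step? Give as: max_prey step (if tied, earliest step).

Step 1: prey: 39+19-10=48; pred: 13+5-6=12
Step 2: prey: 48+24-11=61; pred: 12+5-6=11
Step 3: prey: 61+30-13=78; pred: 11+6-5=12
Step 4: prey: 78+39-18=99; pred: 12+9-6=15
Step 5: prey: 99+49-29=119; pred: 15+14-7=22
Step 6: prey: 119+59-52=126; pred: 22+26-11=37
Step 7: prey: 126+63-93=96; pred: 37+46-18=65
Step 8: prey: 96+48-124=20; pred: 65+62-32=95
Step 9: prey: 20+10-38=0; pred: 95+19-47=67
Step 10: prey: 0+0-0=0; pred: 67+0-33=34
Step 11: prey: 0+0-0=0; pred: 34+0-17=17
Step 12: prey: 0+0-0=0; pred: 17+0-8=9
Max prey = 126 at step 6

Answer: 126 6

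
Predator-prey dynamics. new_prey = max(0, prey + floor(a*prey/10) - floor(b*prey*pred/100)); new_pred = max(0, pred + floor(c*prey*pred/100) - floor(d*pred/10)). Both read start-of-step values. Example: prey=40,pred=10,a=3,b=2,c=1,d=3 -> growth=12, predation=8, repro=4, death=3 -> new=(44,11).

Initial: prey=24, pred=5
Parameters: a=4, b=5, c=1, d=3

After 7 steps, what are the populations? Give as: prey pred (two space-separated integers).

Step 1: prey: 24+9-6=27; pred: 5+1-1=5
Step 2: prey: 27+10-6=31; pred: 5+1-1=5
Step 3: prey: 31+12-7=36; pred: 5+1-1=5
Step 4: prey: 36+14-9=41; pred: 5+1-1=5
Step 5: prey: 41+16-10=47; pred: 5+2-1=6
Step 6: prey: 47+18-14=51; pred: 6+2-1=7
Step 7: prey: 51+20-17=54; pred: 7+3-2=8

Answer: 54 8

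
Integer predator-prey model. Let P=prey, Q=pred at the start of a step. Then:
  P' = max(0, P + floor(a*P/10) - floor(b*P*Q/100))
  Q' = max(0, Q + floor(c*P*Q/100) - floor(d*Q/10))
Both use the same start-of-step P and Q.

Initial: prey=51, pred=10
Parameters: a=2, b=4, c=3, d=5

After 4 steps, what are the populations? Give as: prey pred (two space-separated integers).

Step 1: prey: 51+10-20=41; pred: 10+15-5=20
Step 2: prey: 41+8-32=17; pred: 20+24-10=34
Step 3: prey: 17+3-23=0; pred: 34+17-17=34
Step 4: prey: 0+0-0=0; pred: 34+0-17=17

Answer: 0 17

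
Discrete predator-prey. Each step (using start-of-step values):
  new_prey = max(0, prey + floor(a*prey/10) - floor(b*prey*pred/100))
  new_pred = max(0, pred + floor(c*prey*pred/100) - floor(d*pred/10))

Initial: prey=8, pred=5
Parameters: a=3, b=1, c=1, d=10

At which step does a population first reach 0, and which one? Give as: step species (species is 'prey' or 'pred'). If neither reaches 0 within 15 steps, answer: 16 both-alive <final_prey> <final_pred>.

Answer: 1 pred

Derivation:
Step 1: prey: 8+2-0=10; pred: 5+0-5=0
First extinction: pred at step 1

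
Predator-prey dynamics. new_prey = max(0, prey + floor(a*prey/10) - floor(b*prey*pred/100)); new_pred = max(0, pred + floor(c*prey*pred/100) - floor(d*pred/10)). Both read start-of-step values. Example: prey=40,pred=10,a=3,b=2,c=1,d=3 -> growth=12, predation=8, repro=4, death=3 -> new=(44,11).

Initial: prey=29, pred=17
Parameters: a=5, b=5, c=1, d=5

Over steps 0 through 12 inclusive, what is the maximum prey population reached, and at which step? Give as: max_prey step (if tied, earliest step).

Step 1: prey: 29+14-24=19; pred: 17+4-8=13
Step 2: prey: 19+9-12=16; pred: 13+2-6=9
Step 3: prey: 16+8-7=17; pred: 9+1-4=6
Step 4: prey: 17+8-5=20; pred: 6+1-3=4
Step 5: prey: 20+10-4=26; pred: 4+0-2=2
Step 6: prey: 26+13-2=37; pred: 2+0-1=1
Step 7: prey: 37+18-1=54; pred: 1+0-0=1
Step 8: prey: 54+27-2=79; pred: 1+0-0=1
Step 9: prey: 79+39-3=115; pred: 1+0-0=1
Step 10: prey: 115+57-5=167; pred: 1+1-0=2
Step 11: prey: 167+83-16=234; pred: 2+3-1=4
Step 12: prey: 234+117-46=305; pred: 4+9-2=11
Max prey = 305 at step 12

Answer: 305 12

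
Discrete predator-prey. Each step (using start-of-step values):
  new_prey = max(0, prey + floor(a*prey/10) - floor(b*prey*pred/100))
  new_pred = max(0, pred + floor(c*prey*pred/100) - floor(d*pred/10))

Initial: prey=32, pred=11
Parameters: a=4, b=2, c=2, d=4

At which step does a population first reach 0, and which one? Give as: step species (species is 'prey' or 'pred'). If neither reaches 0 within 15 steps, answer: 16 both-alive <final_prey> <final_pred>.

Answer: 16 both-alive 1 2

Derivation:
Step 1: prey: 32+12-7=37; pred: 11+7-4=14
Step 2: prey: 37+14-10=41; pred: 14+10-5=19
Step 3: prey: 41+16-15=42; pred: 19+15-7=27
Step 4: prey: 42+16-22=36; pred: 27+22-10=39
Step 5: prey: 36+14-28=22; pred: 39+28-15=52
Step 6: prey: 22+8-22=8; pred: 52+22-20=54
Step 7: prey: 8+3-8=3; pred: 54+8-21=41
Step 8: prey: 3+1-2=2; pred: 41+2-16=27
Step 9: prey: 2+0-1=1; pred: 27+1-10=18
Step 10: prey: 1+0-0=1; pred: 18+0-7=11
Step 11: prey: 1+0-0=1; pred: 11+0-4=7
Step 12: prey: 1+0-0=1; pred: 7+0-2=5
Step 13: prey: 1+0-0=1; pred: 5+0-2=3
Step 14: prey: 1+0-0=1; pred: 3+0-1=2
Step 15: prey: 1+0-0=1; pred: 2+0-0=2
No extinction within 15 steps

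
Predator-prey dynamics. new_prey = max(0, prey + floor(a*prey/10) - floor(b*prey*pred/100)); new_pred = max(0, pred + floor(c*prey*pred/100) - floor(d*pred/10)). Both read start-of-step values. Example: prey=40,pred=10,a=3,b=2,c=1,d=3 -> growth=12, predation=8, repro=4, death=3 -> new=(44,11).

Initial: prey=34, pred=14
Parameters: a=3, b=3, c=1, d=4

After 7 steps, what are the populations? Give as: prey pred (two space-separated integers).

Step 1: prey: 34+10-14=30; pred: 14+4-5=13
Step 2: prey: 30+9-11=28; pred: 13+3-5=11
Step 3: prey: 28+8-9=27; pred: 11+3-4=10
Step 4: prey: 27+8-8=27; pred: 10+2-4=8
Step 5: prey: 27+8-6=29; pred: 8+2-3=7
Step 6: prey: 29+8-6=31; pred: 7+2-2=7
Step 7: prey: 31+9-6=34; pred: 7+2-2=7

Answer: 34 7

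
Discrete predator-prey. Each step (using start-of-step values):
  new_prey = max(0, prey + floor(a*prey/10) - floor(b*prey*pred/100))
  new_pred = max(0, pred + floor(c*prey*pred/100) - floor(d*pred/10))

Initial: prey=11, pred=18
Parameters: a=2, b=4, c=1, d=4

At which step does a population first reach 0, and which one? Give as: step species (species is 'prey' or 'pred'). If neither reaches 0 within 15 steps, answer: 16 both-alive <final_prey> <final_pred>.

Answer: 16 both-alive 21 2

Derivation:
Step 1: prey: 11+2-7=6; pred: 18+1-7=12
Step 2: prey: 6+1-2=5; pred: 12+0-4=8
Step 3: prey: 5+1-1=5; pred: 8+0-3=5
Step 4: prey: 5+1-1=5; pred: 5+0-2=3
Step 5: prey: 5+1-0=6; pred: 3+0-1=2
Step 6: prey: 6+1-0=7; pred: 2+0-0=2
Step 7: prey: 7+1-0=8; pred: 2+0-0=2
Step 8: prey: 8+1-0=9; pred: 2+0-0=2
Step 9: prey: 9+1-0=10; pred: 2+0-0=2
Step 10: prey: 10+2-0=12; pred: 2+0-0=2
Step 11: prey: 12+2-0=14; pred: 2+0-0=2
Step 12: prey: 14+2-1=15; pred: 2+0-0=2
Step 13: prey: 15+3-1=17; pred: 2+0-0=2
Step 14: prey: 17+3-1=19; pred: 2+0-0=2
Step 15: prey: 19+3-1=21; pred: 2+0-0=2
No extinction within 15 steps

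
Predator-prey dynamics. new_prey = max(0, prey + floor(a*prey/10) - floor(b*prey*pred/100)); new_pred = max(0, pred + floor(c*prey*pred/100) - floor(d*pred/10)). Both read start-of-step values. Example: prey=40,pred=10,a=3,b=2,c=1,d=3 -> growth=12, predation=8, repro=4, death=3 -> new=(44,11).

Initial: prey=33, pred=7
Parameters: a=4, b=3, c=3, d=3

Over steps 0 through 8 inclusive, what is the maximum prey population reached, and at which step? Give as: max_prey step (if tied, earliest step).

Step 1: prey: 33+13-6=40; pred: 7+6-2=11
Step 2: prey: 40+16-13=43; pred: 11+13-3=21
Step 3: prey: 43+17-27=33; pred: 21+27-6=42
Step 4: prey: 33+13-41=5; pred: 42+41-12=71
Step 5: prey: 5+2-10=0; pred: 71+10-21=60
Step 6: prey: 0+0-0=0; pred: 60+0-18=42
Step 7: prey: 0+0-0=0; pred: 42+0-12=30
Step 8: prey: 0+0-0=0; pred: 30+0-9=21
Max prey = 43 at step 2

Answer: 43 2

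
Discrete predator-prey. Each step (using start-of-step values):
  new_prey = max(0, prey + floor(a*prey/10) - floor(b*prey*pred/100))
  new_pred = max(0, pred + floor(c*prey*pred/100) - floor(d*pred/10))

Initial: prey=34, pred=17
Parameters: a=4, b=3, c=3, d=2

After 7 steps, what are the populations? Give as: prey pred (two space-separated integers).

Answer: 0 28

Derivation:
Step 1: prey: 34+13-17=30; pred: 17+17-3=31
Step 2: prey: 30+12-27=15; pred: 31+27-6=52
Step 3: prey: 15+6-23=0; pred: 52+23-10=65
Step 4: prey: 0+0-0=0; pred: 65+0-13=52
Step 5: prey: 0+0-0=0; pred: 52+0-10=42
Step 6: prey: 0+0-0=0; pred: 42+0-8=34
Step 7: prey: 0+0-0=0; pred: 34+0-6=28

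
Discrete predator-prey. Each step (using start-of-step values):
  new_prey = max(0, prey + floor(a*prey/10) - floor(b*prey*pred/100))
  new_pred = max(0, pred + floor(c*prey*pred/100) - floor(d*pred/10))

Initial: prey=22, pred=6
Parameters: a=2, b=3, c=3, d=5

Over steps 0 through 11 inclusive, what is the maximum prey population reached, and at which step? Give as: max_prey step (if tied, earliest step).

Answer: 23 1

Derivation:
Step 1: prey: 22+4-3=23; pred: 6+3-3=6
Step 2: prey: 23+4-4=23; pred: 6+4-3=7
Step 3: prey: 23+4-4=23; pred: 7+4-3=8
Step 4: prey: 23+4-5=22; pred: 8+5-4=9
Step 5: prey: 22+4-5=21; pred: 9+5-4=10
Step 6: prey: 21+4-6=19; pred: 10+6-5=11
Step 7: prey: 19+3-6=16; pred: 11+6-5=12
Step 8: prey: 16+3-5=14; pred: 12+5-6=11
Step 9: prey: 14+2-4=12; pred: 11+4-5=10
Step 10: prey: 12+2-3=11; pred: 10+3-5=8
Step 11: prey: 11+2-2=11; pred: 8+2-4=6
Max prey = 23 at step 1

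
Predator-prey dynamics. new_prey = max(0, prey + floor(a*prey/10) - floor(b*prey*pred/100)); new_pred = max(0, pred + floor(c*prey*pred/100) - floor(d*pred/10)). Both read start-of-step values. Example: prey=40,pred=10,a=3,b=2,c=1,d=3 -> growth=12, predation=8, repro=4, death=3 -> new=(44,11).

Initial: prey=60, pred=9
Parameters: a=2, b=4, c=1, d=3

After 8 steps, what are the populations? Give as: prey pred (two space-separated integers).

Answer: 5 5

Derivation:
Step 1: prey: 60+12-21=51; pred: 9+5-2=12
Step 2: prey: 51+10-24=37; pred: 12+6-3=15
Step 3: prey: 37+7-22=22; pred: 15+5-4=16
Step 4: prey: 22+4-14=12; pred: 16+3-4=15
Step 5: prey: 12+2-7=7; pred: 15+1-4=12
Step 6: prey: 7+1-3=5; pred: 12+0-3=9
Step 7: prey: 5+1-1=5; pred: 9+0-2=7
Step 8: prey: 5+1-1=5; pred: 7+0-2=5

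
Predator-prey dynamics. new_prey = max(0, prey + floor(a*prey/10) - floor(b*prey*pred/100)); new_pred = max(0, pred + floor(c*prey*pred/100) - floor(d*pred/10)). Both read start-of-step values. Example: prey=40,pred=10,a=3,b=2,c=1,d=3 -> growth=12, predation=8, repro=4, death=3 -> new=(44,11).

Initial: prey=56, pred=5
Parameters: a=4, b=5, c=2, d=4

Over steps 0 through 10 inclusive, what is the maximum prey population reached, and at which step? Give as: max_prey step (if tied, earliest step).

Step 1: prey: 56+22-14=64; pred: 5+5-2=8
Step 2: prey: 64+25-25=64; pred: 8+10-3=15
Step 3: prey: 64+25-48=41; pred: 15+19-6=28
Step 4: prey: 41+16-57=0; pred: 28+22-11=39
Step 5: prey: 0+0-0=0; pred: 39+0-15=24
Step 6: prey: 0+0-0=0; pred: 24+0-9=15
Step 7: prey: 0+0-0=0; pred: 15+0-6=9
Step 8: prey: 0+0-0=0; pred: 9+0-3=6
Step 9: prey: 0+0-0=0; pred: 6+0-2=4
Step 10: prey: 0+0-0=0; pred: 4+0-1=3
Max prey = 64 at step 1

Answer: 64 1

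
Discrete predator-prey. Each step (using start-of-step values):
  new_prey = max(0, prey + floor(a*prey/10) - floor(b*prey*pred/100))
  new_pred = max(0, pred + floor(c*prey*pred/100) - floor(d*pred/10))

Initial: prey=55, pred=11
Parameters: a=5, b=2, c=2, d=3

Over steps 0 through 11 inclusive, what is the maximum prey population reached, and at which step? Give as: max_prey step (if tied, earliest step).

Step 1: prey: 55+27-12=70; pred: 11+12-3=20
Step 2: prey: 70+35-28=77; pred: 20+28-6=42
Step 3: prey: 77+38-64=51; pred: 42+64-12=94
Step 4: prey: 51+25-95=0; pred: 94+95-28=161
Step 5: prey: 0+0-0=0; pred: 161+0-48=113
Step 6: prey: 0+0-0=0; pred: 113+0-33=80
Step 7: prey: 0+0-0=0; pred: 80+0-24=56
Step 8: prey: 0+0-0=0; pred: 56+0-16=40
Step 9: prey: 0+0-0=0; pred: 40+0-12=28
Step 10: prey: 0+0-0=0; pred: 28+0-8=20
Step 11: prey: 0+0-0=0; pred: 20+0-6=14
Max prey = 77 at step 2

Answer: 77 2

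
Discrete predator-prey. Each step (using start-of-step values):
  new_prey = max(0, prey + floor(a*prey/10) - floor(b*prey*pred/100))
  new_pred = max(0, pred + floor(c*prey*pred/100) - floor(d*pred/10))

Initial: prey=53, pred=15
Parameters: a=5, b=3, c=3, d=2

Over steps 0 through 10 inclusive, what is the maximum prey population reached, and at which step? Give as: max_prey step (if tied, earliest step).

Step 1: prey: 53+26-23=56; pred: 15+23-3=35
Step 2: prey: 56+28-58=26; pred: 35+58-7=86
Step 3: prey: 26+13-67=0; pred: 86+67-17=136
Step 4: prey: 0+0-0=0; pred: 136+0-27=109
Step 5: prey: 0+0-0=0; pred: 109+0-21=88
Step 6: prey: 0+0-0=0; pred: 88+0-17=71
Step 7: prey: 0+0-0=0; pred: 71+0-14=57
Step 8: prey: 0+0-0=0; pred: 57+0-11=46
Step 9: prey: 0+0-0=0; pred: 46+0-9=37
Step 10: prey: 0+0-0=0; pred: 37+0-7=30
Max prey = 56 at step 1

Answer: 56 1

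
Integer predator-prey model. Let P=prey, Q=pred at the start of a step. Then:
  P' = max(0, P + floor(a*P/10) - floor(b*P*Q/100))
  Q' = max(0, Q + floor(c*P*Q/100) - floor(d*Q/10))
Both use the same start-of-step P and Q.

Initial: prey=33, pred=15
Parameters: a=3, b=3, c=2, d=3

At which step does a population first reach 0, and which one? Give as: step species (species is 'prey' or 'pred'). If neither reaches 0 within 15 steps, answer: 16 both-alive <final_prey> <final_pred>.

Step 1: prey: 33+9-14=28; pred: 15+9-4=20
Step 2: prey: 28+8-16=20; pred: 20+11-6=25
Step 3: prey: 20+6-15=11; pred: 25+10-7=28
Step 4: prey: 11+3-9=5; pred: 28+6-8=26
Step 5: prey: 5+1-3=3; pred: 26+2-7=21
Step 6: prey: 3+0-1=2; pred: 21+1-6=16
Step 7: prey: 2+0-0=2; pred: 16+0-4=12
Step 8: prey: 2+0-0=2; pred: 12+0-3=9
Step 9: prey: 2+0-0=2; pred: 9+0-2=7
Step 10: prey: 2+0-0=2; pred: 7+0-2=5
Step 11: prey: 2+0-0=2; pred: 5+0-1=4
Step 12: prey: 2+0-0=2; pred: 4+0-1=3
Step 13: prey: 2+0-0=2; pred: 3+0-0=3
Steps 14-15: state stable at prey=2, pred=3 (no change)
No extinction within 15 steps

Answer: 16 both-alive 2 3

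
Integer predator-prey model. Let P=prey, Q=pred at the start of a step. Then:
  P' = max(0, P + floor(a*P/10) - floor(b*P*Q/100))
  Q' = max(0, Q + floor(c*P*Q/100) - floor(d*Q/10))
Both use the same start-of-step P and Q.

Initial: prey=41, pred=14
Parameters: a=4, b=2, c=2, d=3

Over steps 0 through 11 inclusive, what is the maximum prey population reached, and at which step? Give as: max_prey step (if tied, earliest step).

Step 1: prey: 41+16-11=46; pred: 14+11-4=21
Step 2: prey: 46+18-19=45; pred: 21+19-6=34
Step 3: prey: 45+18-30=33; pred: 34+30-10=54
Step 4: prey: 33+13-35=11; pred: 54+35-16=73
Step 5: prey: 11+4-16=0; pred: 73+16-21=68
Step 6: prey: 0+0-0=0; pred: 68+0-20=48
Step 7: prey: 0+0-0=0; pred: 48+0-14=34
Step 8: prey: 0+0-0=0; pred: 34+0-10=24
Step 9: prey: 0+0-0=0; pred: 24+0-7=17
Step 10: prey: 0+0-0=0; pred: 17+0-5=12
Step 11: prey: 0+0-0=0; pred: 12+0-3=9
Max prey = 46 at step 1

Answer: 46 1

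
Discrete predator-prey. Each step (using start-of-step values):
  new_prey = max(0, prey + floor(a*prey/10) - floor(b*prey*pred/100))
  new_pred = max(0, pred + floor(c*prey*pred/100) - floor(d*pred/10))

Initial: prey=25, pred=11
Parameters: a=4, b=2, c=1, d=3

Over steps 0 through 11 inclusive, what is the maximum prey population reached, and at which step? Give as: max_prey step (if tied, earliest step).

Answer: 75 7

Derivation:
Step 1: prey: 25+10-5=30; pred: 11+2-3=10
Step 2: prey: 30+12-6=36; pred: 10+3-3=10
Step 3: prey: 36+14-7=43; pred: 10+3-3=10
Step 4: prey: 43+17-8=52; pred: 10+4-3=11
Step 5: prey: 52+20-11=61; pred: 11+5-3=13
Step 6: prey: 61+24-15=70; pred: 13+7-3=17
Step 7: prey: 70+28-23=75; pred: 17+11-5=23
Step 8: prey: 75+30-34=71; pred: 23+17-6=34
Step 9: prey: 71+28-48=51; pred: 34+24-10=48
Step 10: prey: 51+20-48=23; pred: 48+24-14=58
Step 11: prey: 23+9-26=6; pred: 58+13-17=54
Max prey = 75 at step 7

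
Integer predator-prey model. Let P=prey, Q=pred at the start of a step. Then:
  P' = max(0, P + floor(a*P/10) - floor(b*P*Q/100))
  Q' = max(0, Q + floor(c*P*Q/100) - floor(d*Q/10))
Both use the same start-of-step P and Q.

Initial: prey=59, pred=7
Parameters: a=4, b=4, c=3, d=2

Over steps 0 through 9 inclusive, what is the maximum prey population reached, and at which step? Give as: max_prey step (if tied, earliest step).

Step 1: prey: 59+23-16=66; pred: 7+12-1=18
Step 2: prey: 66+26-47=45; pred: 18+35-3=50
Step 3: prey: 45+18-90=0; pred: 50+67-10=107
Step 4: prey: 0+0-0=0; pred: 107+0-21=86
Step 5: prey: 0+0-0=0; pred: 86+0-17=69
Step 6: prey: 0+0-0=0; pred: 69+0-13=56
Step 7: prey: 0+0-0=0; pred: 56+0-11=45
Step 8: prey: 0+0-0=0; pred: 45+0-9=36
Step 9: prey: 0+0-0=0; pred: 36+0-7=29
Max prey = 66 at step 1

Answer: 66 1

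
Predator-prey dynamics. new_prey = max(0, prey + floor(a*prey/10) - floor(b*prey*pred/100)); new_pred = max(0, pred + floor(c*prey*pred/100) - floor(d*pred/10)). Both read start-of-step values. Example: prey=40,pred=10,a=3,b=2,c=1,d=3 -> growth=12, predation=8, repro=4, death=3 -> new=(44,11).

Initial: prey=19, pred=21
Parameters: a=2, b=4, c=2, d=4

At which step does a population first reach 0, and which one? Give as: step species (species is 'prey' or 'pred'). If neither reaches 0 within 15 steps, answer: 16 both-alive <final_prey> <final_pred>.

Answer: 16 both-alive 2 2

Derivation:
Step 1: prey: 19+3-15=7; pred: 21+7-8=20
Step 2: prey: 7+1-5=3; pred: 20+2-8=14
Step 3: prey: 3+0-1=2; pred: 14+0-5=9
Step 4: prey: 2+0-0=2; pred: 9+0-3=6
Step 5: prey: 2+0-0=2; pred: 6+0-2=4
Step 6: prey: 2+0-0=2; pred: 4+0-1=3
Step 7: prey: 2+0-0=2; pred: 3+0-1=2
Step 8: prey: 2+0-0=2; pred: 2+0-0=2
Steps 9-15: state stable at prey=2, pred=2 (no change)
No extinction within 15 steps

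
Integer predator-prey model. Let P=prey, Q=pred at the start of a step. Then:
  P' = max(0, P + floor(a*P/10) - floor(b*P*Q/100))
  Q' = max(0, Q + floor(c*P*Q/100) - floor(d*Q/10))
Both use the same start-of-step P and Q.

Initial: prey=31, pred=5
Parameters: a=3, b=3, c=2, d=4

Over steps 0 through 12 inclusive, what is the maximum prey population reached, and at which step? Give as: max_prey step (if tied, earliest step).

Answer: 43 3

Derivation:
Step 1: prey: 31+9-4=36; pred: 5+3-2=6
Step 2: prey: 36+10-6=40; pred: 6+4-2=8
Step 3: prey: 40+12-9=43; pred: 8+6-3=11
Step 4: prey: 43+12-14=41; pred: 11+9-4=16
Step 5: prey: 41+12-19=34; pred: 16+13-6=23
Step 6: prey: 34+10-23=21; pred: 23+15-9=29
Step 7: prey: 21+6-18=9; pred: 29+12-11=30
Step 8: prey: 9+2-8=3; pred: 30+5-12=23
Step 9: prey: 3+0-2=1; pred: 23+1-9=15
Step 10: prey: 1+0-0=1; pred: 15+0-6=9
Step 11: prey: 1+0-0=1; pred: 9+0-3=6
Step 12: prey: 1+0-0=1; pred: 6+0-2=4
Max prey = 43 at step 3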